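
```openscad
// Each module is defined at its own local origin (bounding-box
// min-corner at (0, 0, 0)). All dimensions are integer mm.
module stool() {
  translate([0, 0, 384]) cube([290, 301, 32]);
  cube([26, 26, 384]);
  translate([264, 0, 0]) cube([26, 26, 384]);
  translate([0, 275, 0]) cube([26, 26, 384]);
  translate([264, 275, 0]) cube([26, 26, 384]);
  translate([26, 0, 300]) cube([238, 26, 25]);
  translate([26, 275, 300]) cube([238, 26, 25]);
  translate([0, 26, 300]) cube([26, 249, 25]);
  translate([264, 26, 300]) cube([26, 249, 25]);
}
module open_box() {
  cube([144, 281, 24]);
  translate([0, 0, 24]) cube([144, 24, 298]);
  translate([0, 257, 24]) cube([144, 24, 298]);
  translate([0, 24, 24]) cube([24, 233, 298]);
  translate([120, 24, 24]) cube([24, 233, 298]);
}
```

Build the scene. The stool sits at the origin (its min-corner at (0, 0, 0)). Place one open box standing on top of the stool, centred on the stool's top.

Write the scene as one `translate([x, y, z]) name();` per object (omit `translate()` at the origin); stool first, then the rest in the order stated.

stool();
translate([73, 10, 416]) open_box();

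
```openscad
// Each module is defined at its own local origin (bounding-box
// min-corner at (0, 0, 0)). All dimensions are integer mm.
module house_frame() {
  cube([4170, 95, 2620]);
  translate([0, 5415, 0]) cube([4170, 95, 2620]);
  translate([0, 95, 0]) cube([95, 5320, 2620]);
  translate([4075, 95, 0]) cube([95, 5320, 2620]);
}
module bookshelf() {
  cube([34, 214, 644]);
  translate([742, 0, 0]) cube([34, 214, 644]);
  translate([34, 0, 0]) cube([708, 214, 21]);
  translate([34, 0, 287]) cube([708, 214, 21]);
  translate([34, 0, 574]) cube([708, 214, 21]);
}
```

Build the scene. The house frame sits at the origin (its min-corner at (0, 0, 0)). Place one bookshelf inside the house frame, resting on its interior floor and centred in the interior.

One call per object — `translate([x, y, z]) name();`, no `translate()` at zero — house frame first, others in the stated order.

house_frame();
translate([1697, 2648, 0]) bookshelf();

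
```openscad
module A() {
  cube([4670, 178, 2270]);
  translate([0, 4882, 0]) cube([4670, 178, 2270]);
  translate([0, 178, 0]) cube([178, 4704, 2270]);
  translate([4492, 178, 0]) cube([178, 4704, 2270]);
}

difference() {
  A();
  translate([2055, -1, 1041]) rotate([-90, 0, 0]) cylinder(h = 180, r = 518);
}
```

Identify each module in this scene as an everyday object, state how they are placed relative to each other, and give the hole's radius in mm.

A is a house frame. The house frame has a circular hole through its front wall. The hole's radius is 518 mm.

The subtracted cylinder has r = 518 mm.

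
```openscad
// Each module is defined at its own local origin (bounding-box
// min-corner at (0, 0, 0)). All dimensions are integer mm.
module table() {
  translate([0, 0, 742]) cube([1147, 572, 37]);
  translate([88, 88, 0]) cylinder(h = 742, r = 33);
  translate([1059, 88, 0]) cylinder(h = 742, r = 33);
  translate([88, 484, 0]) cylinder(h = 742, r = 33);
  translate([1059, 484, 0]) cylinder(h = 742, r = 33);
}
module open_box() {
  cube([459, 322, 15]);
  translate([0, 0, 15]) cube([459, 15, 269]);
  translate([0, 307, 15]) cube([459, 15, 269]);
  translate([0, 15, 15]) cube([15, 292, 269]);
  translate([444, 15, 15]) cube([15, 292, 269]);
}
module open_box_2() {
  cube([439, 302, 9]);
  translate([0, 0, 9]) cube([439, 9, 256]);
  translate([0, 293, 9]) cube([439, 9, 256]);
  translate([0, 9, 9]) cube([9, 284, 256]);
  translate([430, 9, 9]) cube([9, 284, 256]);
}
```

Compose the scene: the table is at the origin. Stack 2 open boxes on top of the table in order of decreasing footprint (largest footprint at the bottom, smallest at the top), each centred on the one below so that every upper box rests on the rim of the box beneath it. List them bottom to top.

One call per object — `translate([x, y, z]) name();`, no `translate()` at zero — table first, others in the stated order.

table();
translate([344, 125, 779]) open_box();
translate([354, 135, 1063]) open_box_2();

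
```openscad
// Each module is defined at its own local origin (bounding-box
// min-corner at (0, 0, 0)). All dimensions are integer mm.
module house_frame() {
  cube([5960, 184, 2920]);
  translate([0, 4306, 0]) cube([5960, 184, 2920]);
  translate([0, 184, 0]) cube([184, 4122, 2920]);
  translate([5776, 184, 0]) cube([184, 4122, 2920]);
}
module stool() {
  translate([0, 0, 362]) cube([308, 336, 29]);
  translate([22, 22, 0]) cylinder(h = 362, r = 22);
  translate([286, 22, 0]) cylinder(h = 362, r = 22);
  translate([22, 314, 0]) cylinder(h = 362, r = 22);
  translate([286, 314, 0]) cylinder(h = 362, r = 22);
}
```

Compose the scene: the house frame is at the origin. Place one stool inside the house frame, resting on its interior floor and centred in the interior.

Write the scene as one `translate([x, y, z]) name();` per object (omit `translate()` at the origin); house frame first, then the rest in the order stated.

house_frame();
translate([2826, 2077, 0]) stool();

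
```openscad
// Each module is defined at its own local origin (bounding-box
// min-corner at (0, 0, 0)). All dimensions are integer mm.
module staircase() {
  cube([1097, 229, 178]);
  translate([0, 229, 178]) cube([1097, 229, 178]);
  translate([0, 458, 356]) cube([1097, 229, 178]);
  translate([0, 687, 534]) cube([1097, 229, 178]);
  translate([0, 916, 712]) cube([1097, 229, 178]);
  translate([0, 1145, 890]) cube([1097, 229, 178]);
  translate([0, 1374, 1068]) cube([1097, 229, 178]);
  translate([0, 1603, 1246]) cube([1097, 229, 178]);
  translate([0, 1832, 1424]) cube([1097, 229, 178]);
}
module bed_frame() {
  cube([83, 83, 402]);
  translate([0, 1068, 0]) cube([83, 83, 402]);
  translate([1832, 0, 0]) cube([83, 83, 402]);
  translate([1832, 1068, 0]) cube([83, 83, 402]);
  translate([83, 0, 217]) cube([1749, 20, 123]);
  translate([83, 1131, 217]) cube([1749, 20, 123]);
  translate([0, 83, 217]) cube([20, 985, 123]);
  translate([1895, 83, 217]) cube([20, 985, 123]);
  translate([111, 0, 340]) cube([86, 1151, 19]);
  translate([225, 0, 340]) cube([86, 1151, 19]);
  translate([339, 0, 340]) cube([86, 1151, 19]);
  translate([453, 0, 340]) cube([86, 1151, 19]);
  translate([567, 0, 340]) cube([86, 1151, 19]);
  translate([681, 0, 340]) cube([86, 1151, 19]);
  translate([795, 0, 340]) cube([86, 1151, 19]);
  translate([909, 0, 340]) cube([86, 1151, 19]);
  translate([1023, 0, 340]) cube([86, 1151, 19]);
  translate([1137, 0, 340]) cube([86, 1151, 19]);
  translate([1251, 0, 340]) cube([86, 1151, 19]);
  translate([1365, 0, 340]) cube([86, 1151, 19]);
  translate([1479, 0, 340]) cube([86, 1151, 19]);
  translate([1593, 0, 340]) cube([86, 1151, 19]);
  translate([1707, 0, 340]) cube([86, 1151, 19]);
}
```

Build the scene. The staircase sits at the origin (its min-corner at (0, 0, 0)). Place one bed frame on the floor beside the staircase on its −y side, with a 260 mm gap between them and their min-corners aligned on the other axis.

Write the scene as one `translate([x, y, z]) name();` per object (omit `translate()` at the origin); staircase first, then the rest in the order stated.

staircase();
translate([0, -1411, 0]) bed_frame();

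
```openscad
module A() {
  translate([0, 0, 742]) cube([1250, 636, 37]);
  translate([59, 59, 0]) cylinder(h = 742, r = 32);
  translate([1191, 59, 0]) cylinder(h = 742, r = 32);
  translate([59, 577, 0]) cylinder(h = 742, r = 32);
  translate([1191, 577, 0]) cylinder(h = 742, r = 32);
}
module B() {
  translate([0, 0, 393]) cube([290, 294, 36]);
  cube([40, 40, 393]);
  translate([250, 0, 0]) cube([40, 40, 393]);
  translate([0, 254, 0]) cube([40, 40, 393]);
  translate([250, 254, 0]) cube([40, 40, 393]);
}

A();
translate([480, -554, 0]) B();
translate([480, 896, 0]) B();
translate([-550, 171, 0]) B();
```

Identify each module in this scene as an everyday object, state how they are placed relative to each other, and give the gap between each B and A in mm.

A is a table. B is a stool. Three stools sit around the table at the −y, +y, −x sides. The gap between each stool and the table is 260 mm.

Each stool's nearest face is 260 mm from the table's bounding box.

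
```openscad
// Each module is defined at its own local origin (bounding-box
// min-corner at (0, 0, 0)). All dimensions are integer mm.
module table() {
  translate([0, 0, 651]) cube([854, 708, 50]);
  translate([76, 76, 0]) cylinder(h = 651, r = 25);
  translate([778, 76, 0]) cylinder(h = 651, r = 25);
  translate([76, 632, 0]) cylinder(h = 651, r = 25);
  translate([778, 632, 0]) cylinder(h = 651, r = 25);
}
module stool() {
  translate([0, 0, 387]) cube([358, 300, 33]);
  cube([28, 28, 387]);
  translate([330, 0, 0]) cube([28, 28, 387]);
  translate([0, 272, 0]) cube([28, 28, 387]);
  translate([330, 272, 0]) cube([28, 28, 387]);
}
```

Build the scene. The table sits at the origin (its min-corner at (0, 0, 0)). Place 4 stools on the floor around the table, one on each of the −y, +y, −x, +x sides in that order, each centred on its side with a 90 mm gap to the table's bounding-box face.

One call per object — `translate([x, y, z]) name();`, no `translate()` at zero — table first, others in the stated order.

table();
translate([248, -390, 0]) stool();
translate([248, 798, 0]) stool();
translate([-448, 204, 0]) stool();
translate([944, 204, 0]) stool();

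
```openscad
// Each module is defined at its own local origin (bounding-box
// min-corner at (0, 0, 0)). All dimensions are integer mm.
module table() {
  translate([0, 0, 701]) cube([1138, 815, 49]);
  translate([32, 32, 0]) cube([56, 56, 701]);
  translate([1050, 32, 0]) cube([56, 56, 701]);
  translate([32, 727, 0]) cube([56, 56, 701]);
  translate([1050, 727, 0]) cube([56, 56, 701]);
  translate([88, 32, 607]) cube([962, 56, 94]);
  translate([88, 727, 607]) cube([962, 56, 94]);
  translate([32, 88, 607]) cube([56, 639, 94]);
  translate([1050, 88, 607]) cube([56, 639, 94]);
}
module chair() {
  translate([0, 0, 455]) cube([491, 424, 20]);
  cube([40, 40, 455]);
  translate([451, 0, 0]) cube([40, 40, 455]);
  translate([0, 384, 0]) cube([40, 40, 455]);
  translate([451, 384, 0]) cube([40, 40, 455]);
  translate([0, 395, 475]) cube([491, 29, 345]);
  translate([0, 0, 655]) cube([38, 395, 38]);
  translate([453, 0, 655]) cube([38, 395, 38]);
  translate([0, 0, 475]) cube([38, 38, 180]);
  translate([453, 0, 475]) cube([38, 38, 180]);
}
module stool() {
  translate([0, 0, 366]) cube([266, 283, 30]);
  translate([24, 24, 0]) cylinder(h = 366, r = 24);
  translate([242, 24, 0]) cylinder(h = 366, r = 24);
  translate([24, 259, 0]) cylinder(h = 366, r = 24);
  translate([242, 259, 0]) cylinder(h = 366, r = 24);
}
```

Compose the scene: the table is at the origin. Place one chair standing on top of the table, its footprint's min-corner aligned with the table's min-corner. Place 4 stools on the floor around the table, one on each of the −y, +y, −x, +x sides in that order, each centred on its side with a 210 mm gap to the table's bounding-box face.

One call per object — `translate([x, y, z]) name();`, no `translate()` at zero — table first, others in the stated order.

table();
translate([0, 0, 750]) chair();
translate([436, -493, 0]) stool();
translate([436, 1025, 0]) stool();
translate([-476, 266, 0]) stool();
translate([1348, 266, 0]) stool();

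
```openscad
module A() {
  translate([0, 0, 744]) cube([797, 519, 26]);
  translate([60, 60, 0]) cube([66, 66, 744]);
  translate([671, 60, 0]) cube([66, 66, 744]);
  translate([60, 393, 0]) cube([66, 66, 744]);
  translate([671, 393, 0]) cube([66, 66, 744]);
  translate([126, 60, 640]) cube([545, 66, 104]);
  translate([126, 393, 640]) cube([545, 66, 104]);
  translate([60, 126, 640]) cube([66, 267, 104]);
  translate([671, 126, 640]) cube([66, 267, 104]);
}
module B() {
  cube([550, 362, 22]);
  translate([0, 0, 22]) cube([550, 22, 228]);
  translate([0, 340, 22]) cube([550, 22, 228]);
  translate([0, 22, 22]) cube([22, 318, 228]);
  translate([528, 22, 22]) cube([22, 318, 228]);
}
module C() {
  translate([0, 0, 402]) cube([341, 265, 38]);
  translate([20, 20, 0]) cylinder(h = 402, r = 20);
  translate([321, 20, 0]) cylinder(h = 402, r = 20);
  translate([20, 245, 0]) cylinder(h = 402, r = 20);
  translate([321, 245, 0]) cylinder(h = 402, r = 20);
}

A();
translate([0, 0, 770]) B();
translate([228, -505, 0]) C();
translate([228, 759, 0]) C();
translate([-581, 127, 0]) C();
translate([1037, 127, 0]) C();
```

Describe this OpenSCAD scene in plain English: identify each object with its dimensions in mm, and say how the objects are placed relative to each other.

A is a rectangular dining table. The top is 797×519×26 mm with its upper surface at z = 770 mm. It stands on four 66×66 mm square legs, each inset 60 mm from the nearest pair of top edges, running from the floor to the underside of the top. Four apron rails, 66 mm thick and 104 mm tall, run between adjacent legs with their top edges flush with the underside of the top and their outer faces flush with the legs' outer faces.

B is an open-topped rectangular box: outside dimensions 550×362×250 mm, with a uniform wall and base thickness of 22 mm. The base is a full 550×362 slab on the floor; four walls sit on top of the base. The front and back walls (the −y and +y sides) span the full width; the two side walls fit between them.

C is a four-legged stool. The seat is 341×265 mm, 38 mm thick, top at z = 440 mm. It stands on four round legs, each 40 mm in diameter, from z = 0 to the seat underside, each leg's axis is inset half a diameter from the nearest pair of seat edges (so the leg's bounding box is flush with the corner).

The open box is on top of the table. Four stools sit around the table at the −y, +y, −x, +x sides.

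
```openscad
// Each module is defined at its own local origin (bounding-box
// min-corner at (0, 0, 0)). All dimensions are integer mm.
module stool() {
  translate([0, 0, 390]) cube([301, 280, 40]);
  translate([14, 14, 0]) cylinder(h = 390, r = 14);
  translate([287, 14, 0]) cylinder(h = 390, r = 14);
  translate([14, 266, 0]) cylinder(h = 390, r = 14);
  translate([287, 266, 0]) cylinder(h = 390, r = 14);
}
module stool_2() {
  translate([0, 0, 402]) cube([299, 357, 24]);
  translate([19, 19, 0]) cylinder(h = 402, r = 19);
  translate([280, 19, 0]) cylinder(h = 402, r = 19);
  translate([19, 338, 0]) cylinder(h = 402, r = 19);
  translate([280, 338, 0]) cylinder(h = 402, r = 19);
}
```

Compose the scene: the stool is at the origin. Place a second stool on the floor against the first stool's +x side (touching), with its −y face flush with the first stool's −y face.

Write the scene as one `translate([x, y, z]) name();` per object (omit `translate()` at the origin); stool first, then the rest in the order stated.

stool();
translate([301, 0, 0]) stool_2();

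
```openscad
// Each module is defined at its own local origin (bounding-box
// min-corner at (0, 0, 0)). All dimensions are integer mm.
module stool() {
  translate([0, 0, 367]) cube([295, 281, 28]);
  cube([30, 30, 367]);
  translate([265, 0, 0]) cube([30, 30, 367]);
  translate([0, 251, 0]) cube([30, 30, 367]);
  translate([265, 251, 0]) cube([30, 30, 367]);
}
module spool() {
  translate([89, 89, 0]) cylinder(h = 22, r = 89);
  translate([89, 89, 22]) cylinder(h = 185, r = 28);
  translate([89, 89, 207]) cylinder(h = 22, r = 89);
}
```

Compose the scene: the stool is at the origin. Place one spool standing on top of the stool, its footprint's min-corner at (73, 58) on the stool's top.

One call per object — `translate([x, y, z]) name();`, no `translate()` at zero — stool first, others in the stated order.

stool();
translate([73, 58, 395]) spool();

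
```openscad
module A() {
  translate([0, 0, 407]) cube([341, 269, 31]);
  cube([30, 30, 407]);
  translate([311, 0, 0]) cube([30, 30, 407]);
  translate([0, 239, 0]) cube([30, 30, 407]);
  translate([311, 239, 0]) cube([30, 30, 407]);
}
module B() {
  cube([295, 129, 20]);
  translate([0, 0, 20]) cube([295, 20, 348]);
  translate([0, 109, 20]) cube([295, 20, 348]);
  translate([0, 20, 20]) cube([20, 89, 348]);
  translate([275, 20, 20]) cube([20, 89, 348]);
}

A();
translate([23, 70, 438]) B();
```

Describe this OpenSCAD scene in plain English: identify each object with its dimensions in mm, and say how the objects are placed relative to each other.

A is a four-legged stool. The seat is a 341×269×31 mm slab whose top surface is at z = 438 mm; four square legs, each 30×30 mm in cross-section, run from the floor (z = 0) to the underside of the seat, each flush with a corner of the seat.

B is an open storage box with external size 295×129×368 mm and wall thickness 20 mm (the base is also 20 mm thick). The base covers the whole footprint; the four walls stand on the base, with the y-facing walls full-width and the x-facing walls fitting between their inner faces.

The open box is on top of the stool, centred.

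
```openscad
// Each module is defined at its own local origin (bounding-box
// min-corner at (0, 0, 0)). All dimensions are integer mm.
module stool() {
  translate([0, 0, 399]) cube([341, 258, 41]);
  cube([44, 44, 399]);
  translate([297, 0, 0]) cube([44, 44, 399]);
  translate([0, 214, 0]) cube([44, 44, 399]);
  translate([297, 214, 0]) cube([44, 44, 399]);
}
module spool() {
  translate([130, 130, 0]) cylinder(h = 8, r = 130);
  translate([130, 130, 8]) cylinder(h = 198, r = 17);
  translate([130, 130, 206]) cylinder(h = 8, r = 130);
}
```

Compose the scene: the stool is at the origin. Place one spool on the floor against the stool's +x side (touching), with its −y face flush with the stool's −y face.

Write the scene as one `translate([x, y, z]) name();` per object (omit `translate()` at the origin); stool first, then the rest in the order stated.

stool();
translate([341, 0, 0]) spool();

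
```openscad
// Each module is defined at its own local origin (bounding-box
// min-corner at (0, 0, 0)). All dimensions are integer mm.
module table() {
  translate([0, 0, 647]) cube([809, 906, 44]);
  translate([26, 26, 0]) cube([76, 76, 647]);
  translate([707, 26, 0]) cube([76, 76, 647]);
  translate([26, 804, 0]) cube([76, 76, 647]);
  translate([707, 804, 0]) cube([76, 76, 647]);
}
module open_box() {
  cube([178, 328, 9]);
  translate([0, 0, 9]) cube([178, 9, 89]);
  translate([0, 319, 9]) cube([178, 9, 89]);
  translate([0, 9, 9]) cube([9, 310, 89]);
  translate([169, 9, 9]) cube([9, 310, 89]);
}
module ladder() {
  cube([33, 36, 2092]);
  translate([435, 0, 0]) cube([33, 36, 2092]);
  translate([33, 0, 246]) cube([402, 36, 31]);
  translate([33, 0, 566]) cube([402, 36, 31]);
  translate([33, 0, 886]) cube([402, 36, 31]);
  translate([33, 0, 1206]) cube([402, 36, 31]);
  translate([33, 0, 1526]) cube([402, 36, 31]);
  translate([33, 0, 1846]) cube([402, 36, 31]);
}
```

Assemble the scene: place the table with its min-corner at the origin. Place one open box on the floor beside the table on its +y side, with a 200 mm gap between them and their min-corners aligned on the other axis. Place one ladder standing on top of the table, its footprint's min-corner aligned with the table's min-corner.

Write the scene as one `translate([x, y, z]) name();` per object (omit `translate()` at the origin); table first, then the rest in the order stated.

table();
translate([0, 1106, 0]) open_box();
translate([0, 0, 691]) ladder();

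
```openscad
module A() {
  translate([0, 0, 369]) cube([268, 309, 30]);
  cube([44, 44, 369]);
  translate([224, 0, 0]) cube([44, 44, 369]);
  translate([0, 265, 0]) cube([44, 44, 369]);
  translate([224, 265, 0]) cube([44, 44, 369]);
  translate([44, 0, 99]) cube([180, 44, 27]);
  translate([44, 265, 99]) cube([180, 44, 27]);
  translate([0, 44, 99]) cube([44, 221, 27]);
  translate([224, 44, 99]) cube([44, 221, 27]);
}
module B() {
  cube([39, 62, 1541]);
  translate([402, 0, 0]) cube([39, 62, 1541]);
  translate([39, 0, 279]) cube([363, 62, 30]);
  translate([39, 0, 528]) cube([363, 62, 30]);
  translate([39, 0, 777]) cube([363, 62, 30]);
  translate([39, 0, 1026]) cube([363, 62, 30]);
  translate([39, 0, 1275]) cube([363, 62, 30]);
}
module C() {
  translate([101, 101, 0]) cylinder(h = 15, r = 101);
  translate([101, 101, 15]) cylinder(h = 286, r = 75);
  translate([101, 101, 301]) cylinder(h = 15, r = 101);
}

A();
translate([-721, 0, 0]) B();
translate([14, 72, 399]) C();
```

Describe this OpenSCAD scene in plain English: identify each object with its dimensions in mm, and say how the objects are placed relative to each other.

A is a simple wooden stool: a rectangular seat 268 mm (x) by 309 mm (y), 30 mm thick, top face at z = 399 mm, on four square legs, each 44×44 mm in cross-section. The legs rest on z = 0, each flush with a corner of the seat. Four stretchers, 44 mm wide and 27 mm tall, connect adjacent legs with their undersides at z = 99 mm, each running between the inner faces of the legs it joins and aligned with the legs' outer faces on the other axis.

B is a straight ladder. Two 39×62 mm vertical rails, 1541 mm tall, stand 441 mm apart (outside-to-outside) with their front faces coplanar on the −y side. 5 rungs, each 62 mm deep and 30 mm tall, span between the inner faces of the rails, front faces flush with the rails. The lowest rung's underside is at z = 279 mm and rungs are spaced 249 mm apart (underside to underside).

C is a spool: two coaxial disc flanges of radius 101 mm and thickness 15 mm, joined by a core cylinder of radius 75 mm and height 286 mm. The lower flange rests on z = 0 and the three cylinders share a vertical axis.

The ladder is on the floor beside the stool on its −x side. The spool is on top of the stool.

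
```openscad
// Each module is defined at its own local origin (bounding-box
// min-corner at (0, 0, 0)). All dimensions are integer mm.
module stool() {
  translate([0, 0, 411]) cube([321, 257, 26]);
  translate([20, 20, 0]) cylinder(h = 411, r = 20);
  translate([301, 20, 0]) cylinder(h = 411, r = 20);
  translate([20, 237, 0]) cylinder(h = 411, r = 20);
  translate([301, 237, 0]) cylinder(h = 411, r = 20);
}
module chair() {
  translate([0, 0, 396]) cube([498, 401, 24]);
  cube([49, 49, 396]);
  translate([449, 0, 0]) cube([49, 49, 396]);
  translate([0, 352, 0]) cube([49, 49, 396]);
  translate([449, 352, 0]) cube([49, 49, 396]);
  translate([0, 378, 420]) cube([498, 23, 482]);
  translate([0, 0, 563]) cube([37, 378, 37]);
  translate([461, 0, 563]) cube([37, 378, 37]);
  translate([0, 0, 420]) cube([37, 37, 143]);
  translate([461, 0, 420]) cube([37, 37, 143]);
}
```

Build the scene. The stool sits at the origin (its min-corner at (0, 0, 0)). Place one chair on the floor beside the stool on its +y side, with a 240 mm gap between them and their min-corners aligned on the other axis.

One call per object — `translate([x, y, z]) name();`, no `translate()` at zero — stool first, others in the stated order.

stool();
translate([0, 497, 0]) chair();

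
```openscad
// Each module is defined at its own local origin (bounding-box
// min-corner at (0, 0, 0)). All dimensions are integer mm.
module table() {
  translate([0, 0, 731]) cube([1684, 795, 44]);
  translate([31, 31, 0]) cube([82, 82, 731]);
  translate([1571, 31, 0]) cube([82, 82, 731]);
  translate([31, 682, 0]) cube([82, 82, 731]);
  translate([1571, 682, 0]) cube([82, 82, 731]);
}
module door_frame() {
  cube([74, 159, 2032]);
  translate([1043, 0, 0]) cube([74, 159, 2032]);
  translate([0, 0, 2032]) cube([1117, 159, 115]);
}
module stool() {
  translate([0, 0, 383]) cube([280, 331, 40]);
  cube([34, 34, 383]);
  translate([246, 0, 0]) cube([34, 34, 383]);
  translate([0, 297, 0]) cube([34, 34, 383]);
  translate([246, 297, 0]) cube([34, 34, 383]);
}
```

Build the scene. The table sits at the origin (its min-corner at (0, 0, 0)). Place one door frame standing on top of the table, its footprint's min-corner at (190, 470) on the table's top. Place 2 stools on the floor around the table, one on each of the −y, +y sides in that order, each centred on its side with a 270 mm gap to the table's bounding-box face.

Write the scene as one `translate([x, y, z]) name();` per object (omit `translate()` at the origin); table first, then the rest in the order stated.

table();
translate([190, 470, 775]) door_frame();
translate([702, -601, 0]) stool();
translate([702, 1065, 0]) stool();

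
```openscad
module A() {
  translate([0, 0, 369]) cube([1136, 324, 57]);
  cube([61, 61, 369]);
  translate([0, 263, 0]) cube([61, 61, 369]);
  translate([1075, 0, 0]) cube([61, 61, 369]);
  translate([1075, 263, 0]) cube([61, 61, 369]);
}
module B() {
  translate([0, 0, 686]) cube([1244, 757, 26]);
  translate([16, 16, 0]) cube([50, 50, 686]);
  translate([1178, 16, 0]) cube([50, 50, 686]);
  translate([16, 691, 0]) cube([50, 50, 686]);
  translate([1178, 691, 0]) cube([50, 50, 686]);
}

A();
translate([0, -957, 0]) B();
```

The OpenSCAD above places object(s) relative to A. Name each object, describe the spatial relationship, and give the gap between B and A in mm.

The table's nearest face is 200 mm from the bench's −y face.

A is a bench. B is a table. The table is on the floor beside the bench on its −y side. The gap between the table and the bench is 200 mm.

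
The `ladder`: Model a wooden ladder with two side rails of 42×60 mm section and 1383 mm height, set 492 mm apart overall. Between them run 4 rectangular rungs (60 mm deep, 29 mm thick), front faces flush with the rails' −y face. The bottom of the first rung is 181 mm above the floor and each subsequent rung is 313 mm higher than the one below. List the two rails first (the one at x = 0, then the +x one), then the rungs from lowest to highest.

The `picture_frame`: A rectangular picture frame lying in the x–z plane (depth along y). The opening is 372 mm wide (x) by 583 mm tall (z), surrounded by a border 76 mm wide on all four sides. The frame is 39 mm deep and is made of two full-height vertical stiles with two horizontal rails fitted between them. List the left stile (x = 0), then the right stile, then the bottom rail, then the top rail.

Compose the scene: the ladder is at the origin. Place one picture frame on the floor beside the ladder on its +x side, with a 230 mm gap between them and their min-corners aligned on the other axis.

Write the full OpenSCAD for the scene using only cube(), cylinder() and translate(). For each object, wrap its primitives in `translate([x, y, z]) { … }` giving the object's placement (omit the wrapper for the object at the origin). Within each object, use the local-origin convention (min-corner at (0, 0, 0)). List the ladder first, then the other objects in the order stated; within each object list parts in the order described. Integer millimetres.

cube([42, 60, 1383]);
translate([450, 0, 0]) cube([42, 60, 1383]);
translate([42, 0, 181]) cube([408, 60, 29]);
translate([42, 0, 494]) cube([408, 60, 29]);
translate([42, 0, 807]) cube([408, 60, 29]);
translate([42, 0, 1120]) cube([408, 60, 29]);
translate([722, 0, 0]) {
  cube([76, 39, 735]);
  translate([448, 0, 0]) cube([76, 39, 735]);
  translate([76, 0, 0]) cube([372, 39, 76]);
  translate([76, 0, 659]) cube([372, 39, 76]);
}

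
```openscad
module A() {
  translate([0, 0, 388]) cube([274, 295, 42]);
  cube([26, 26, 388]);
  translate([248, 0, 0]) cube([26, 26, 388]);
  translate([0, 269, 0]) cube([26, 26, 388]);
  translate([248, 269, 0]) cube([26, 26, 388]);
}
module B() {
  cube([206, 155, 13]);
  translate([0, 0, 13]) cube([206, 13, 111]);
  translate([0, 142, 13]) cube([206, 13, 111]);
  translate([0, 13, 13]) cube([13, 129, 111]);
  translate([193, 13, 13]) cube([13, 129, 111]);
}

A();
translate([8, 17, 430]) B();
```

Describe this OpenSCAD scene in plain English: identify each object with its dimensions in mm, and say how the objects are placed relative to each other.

A is a four-legged stool. The seat is 274×295 mm, 42 mm thick, top at z = 430 mm. It stands on four square legs, each 26×26 mm in cross-section, from z = 0 to the seat underside, each flush with a corner of the seat.

B is an open storage box with external size 206×155×124 mm and wall thickness 13 mm (the base is also 13 mm thick). The base covers the whole footprint; the four walls stand on the base, with the y-facing walls full-width and the x-facing walls fitting between their inner faces.

The open box is on top of the stool.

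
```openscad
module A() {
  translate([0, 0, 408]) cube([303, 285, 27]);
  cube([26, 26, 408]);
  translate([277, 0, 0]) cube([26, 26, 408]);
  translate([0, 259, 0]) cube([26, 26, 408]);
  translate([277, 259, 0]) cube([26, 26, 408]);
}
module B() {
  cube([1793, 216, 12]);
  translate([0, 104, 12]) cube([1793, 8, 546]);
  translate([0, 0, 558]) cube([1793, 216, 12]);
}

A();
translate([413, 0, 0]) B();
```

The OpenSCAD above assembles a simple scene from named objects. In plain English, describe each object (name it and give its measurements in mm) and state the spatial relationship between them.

A is a four-legged stool. The seat is a 303×285×27 mm slab whose top surface is at z = 435 mm; four square legs, each 26×26 mm in cross-section, run from the floor (z = 0) to the underside of the seat, each flush with a corner of the seat.

B is an I-beam lying along x, 1793 mm long. Overall section height 570 mm. Two flanges 216 mm wide (y) and 12 mm thick, one on the floor and one at the top; a web 8 mm thick runs between them, centred on the flange width.

The I-beam is on the floor beside the stool on its +x side.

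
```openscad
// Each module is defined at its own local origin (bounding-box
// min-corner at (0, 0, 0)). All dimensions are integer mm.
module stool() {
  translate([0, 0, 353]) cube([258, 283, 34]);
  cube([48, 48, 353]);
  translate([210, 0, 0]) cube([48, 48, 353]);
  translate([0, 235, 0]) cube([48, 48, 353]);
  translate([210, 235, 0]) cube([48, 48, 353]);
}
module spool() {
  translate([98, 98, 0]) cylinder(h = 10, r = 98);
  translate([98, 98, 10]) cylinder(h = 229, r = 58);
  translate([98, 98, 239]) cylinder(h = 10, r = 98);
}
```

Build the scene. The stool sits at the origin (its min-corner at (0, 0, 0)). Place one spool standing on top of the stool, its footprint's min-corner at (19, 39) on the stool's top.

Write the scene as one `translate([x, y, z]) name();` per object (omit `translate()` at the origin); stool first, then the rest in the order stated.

stool();
translate([19, 39, 387]) spool();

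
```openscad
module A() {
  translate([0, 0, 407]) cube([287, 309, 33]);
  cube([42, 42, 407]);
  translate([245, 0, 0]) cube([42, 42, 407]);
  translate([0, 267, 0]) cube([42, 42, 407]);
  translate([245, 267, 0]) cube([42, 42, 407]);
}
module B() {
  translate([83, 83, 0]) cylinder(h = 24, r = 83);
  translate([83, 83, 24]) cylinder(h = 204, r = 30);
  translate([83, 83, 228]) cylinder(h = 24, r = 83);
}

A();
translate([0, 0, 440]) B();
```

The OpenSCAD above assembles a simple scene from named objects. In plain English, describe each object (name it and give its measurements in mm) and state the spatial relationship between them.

A is a four-legged stool. The seat is 287×309 mm, 33 mm thick, top at z = 440 mm. It stands on four square legs, each 42×42 mm in cross-section, from z = 0 to the seat underside, each flush with a corner of the seat.

B is a spool: two coaxial disc flanges of radius 83 mm and thickness 24 mm, joined by a core cylinder of radius 30 mm and height 204 mm. The lower flange rests on z = 0 and the three cylinders share a vertical axis.

The spool is on top of the stool.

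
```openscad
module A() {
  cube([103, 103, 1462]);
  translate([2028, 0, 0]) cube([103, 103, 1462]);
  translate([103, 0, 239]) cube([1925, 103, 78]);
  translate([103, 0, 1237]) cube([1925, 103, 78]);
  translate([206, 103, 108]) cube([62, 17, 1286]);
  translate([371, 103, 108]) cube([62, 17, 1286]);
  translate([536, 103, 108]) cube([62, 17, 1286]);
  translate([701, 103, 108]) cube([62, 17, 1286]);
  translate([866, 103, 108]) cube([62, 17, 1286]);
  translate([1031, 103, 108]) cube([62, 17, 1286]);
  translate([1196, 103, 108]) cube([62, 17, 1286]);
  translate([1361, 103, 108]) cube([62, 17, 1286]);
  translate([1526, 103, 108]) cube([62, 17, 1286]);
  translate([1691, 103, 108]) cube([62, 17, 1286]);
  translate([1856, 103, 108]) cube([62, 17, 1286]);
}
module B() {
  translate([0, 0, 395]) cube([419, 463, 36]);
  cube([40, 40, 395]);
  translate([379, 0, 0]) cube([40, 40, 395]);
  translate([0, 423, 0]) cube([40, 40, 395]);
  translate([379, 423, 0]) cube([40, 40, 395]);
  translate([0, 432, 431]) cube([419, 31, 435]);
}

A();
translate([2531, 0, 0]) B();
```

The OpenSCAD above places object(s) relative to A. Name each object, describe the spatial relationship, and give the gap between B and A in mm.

The chair's nearest face is 400 mm from the fence section's +x face.

A is a fence section. B is a chair. The chair is on the floor beside the fence section on its +x side. The gap between the chair and the fence section is 400 mm.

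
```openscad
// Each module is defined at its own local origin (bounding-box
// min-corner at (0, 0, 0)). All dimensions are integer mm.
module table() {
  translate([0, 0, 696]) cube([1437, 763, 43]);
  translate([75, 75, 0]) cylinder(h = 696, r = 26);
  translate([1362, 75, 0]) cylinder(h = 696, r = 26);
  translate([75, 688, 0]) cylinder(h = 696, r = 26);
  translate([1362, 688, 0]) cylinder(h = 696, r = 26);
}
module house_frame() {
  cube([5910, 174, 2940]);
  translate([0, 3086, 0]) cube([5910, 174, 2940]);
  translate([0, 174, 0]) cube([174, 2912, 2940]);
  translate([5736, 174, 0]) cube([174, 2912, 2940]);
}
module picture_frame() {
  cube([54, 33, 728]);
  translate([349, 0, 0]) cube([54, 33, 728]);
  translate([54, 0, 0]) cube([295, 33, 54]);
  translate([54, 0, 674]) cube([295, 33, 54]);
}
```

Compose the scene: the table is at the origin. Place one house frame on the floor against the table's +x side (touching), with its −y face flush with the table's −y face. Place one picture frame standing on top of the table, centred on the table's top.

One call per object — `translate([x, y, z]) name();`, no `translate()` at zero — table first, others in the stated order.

table();
translate([1437, 0, 0]) house_frame();
translate([517, 365, 739]) picture_frame();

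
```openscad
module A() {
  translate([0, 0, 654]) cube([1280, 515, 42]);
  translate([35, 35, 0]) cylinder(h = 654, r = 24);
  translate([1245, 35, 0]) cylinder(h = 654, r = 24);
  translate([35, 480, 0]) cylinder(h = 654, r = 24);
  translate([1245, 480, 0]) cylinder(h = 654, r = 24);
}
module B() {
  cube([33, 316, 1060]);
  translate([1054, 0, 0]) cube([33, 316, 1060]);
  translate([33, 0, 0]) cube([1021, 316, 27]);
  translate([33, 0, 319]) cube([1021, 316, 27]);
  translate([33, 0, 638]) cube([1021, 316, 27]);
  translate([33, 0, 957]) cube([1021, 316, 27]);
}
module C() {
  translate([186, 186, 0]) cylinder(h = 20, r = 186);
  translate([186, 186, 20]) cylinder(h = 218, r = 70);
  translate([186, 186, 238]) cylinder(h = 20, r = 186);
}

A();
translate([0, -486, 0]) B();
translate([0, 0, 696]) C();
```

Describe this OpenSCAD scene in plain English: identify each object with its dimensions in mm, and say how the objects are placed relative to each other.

A is a rectangular dining table. The top is 1280×515×42 mm with its upper surface at z = 696 mm. It stands on four round legs of 48 mm diameter, each leg's bounding box inset 11 mm from the nearest pair of top edges, running from the floor to the underside of the top.

B is an open bookshelf. Two side panels, each 33 mm thick, 316 mm deep and 1060 mm tall, stand 1087 mm apart (outside-to-outside). Between them sit 4 shelves, each 27 mm thick and 316 mm deep, spanning the full gap between the sides. The bottom shelf rests on the floor (its underside at z = 0) and the clear gap between one shelf's top and the next shelf's underside is 292 mm.

C is a spool: two coaxial disc flanges of radius 186 mm and thickness 20 mm, joined by a core cylinder of radius 70 mm and height 218 mm. The lower flange rests on z = 0 and the three cylinders share a vertical axis.

The bookshelf is on the floor beside the table on its −y side. The spool is on top of the table.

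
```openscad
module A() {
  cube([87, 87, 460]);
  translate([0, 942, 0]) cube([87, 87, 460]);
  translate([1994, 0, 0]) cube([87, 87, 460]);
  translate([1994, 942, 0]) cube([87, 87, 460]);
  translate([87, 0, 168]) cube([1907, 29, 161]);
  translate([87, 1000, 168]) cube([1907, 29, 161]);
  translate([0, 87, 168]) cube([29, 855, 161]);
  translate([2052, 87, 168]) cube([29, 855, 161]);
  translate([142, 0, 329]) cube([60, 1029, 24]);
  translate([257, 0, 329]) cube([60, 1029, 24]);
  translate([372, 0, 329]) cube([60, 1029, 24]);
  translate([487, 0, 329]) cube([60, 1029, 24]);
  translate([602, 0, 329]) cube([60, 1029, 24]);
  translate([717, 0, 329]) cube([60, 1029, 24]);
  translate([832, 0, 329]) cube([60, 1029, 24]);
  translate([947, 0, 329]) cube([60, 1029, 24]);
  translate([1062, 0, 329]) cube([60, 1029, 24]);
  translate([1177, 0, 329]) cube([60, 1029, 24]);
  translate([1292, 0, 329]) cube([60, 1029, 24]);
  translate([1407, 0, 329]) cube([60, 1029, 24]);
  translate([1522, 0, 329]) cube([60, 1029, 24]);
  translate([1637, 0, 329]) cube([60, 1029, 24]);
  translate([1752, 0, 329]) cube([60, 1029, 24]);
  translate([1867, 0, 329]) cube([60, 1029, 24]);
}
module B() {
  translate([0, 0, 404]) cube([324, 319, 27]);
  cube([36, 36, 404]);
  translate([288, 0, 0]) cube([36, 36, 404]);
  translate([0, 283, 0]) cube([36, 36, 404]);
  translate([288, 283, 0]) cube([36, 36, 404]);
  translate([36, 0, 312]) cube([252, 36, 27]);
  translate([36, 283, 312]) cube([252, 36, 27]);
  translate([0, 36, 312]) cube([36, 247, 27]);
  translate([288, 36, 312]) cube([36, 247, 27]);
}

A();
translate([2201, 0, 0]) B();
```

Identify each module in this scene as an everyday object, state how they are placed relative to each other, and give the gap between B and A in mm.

A is a bed frame. B is a stool. The stool is on the floor beside the bed frame on its +x side. The gap between the stool and the bed frame is 120 mm.

The stool's nearest face is 120 mm from the bed frame's +x face.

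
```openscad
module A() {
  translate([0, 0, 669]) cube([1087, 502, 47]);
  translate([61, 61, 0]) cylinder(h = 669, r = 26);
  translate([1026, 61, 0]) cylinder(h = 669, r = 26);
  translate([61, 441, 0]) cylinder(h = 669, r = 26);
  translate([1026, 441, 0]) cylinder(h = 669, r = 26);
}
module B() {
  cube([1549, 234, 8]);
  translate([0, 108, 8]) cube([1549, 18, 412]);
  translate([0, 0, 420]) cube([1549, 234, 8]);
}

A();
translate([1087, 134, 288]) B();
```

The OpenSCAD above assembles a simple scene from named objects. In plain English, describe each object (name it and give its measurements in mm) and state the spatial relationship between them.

A is a table: top 1087 mm (x) × 502 mm (y), 47 mm thick, upper face at z = 716 mm, on four round legs of 52 mm diameter, each leg's bounding box inset 35 mm from the nearest pair of top edges, running from z = 0 to the bottom of the top.

B is an I-beam lying along x, 1549 mm long. Overall section height 428 mm. Two flanges 234 mm wide (y) and 8 mm thick, one on the floor and one at the top; a web 18 mm thick runs between them, centred on the flange width.

The I-beam is beside the table with their tops flush at z = 716.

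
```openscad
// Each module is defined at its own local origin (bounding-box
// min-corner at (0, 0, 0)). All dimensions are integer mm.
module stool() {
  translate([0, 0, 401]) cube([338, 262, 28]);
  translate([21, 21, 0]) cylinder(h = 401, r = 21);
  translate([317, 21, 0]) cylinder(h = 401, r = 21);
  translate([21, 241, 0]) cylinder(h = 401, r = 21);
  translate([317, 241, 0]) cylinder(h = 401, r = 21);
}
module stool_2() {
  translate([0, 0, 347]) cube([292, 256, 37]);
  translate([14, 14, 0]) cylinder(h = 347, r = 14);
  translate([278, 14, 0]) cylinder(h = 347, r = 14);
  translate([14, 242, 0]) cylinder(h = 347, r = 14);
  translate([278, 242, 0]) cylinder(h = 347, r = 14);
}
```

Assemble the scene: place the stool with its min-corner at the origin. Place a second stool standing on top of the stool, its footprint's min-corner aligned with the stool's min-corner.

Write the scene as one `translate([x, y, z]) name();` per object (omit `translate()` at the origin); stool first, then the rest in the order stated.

stool();
translate([0, 0, 429]) stool_2();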